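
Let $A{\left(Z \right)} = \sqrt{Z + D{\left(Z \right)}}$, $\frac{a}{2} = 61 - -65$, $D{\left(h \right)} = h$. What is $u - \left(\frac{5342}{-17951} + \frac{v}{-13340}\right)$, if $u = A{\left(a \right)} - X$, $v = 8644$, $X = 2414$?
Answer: $- \frac{4981425121}{2064365} + 6 \sqrt{14} \approx -2390.6$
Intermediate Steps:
$a = 252$ ($a = 2 \left(61 - -65\right) = 2 \left(61 + 65\right) = 2 \cdot 126 = 252$)
$A{\left(Z \right)} = \sqrt{2} \sqrt{Z}$ ($A{\left(Z \right)} = \sqrt{Z + Z} = \sqrt{2 Z} = \sqrt{2} \sqrt{Z}$)
$u = -2414 + 6 \sqrt{14}$ ($u = \sqrt{2} \sqrt{252} - 2414 = \sqrt{2} \cdot 6 \sqrt{7} - 2414 = 6 \sqrt{14} - 2414 = -2414 + 6 \sqrt{14} \approx -2391.6$)
$u - \left(\frac{5342}{-17951} + \frac{v}{-13340}\right) = \left(-2414 + 6 \sqrt{14}\right) - \left(\frac{5342}{-17951} + \frac{8644}{-13340}\right) = \left(-2414 + 6 \sqrt{14}\right) - \left(5342 \left(- \frac{1}{17951}\right) + 8644 \left(- \frac{1}{13340}\right)\right) = \left(-2414 + 6 \sqrt{14}\right) - \left(- \frac{5342}{17951} - \frac{2161}{3335}\right) = \left(-2414 + 6 \sqrt{14}\right) - - \frac{1951989}{2064365} = \left(-2414 + 6 \sqrt{14}\right) + \frac{1951989}{2064365} = - \frac{4981425121}{2064365} + 6 \sqrt{14}$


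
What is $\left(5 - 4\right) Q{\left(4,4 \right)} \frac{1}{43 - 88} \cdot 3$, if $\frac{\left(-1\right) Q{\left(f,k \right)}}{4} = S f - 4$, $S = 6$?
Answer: $\frac{16}{3} \approx 5.3333$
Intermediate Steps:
$Q{\left(f,k \right)} = 16 - 24 f$ ($Q{\left(f,k \right)} = - 4 \left(6 f - 4\right) = - 4 \left(-4 + 6 f\right) = 16 - 24 f$)
$\left(5 - 4\right) Q{\left(4,4 \right)} \frac{1}{43 - 88} \cdot 3 = \left(5 - 4\right) \left(16 - 96\right) \frac{1}{43 - 88} \cdot 3 = \left(5 - 4\right) \left(16 - 96\right) \frac{1}{-45} \cdot 3 = 1 \left(-80\right) \left(\left(- \frac{1}{45}\right) 3\right) = \left(-80\right) \left(- \frac{1}{15}\right) = \frac{16}{3}$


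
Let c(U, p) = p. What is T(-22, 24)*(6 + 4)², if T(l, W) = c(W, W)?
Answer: 2400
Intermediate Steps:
T(l, W) = W
T(-22, 24)*(6 + 4)² = 24*(6 + 4)² = 24*10² = 24*100 = 2400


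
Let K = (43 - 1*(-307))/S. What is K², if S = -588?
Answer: 625/1764 ≈ 0.35431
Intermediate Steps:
K = -25/42 (K = (43 - 1*(-307))/(-588) = (43 + 307)*(-1/588) = 350*(-1/588) = -25/42 ≈ -0.59524)
K² = (-25/42)² = 625/1764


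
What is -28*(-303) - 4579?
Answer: 3905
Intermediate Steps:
-28*(-303) - 4579 = 8484 - 4579 = 3905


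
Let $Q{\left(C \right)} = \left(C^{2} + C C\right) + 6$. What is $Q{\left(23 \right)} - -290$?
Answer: $1354$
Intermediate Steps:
$Q{\left(C \right)} = 6 + 2 C^{2}$ ($Q{\left(C \right)} = \left(C^{2} + C^{2}\right) + 6 = 2 C^{2} + 6 = 6 + 2 C^{2}$)
$Q{\left(23 \right)} - -290 = \left(6 + 2 \cdot 23^{2}\right) - -290 = \left(6 + 2 \cdot 529\right) + 290 = \left(6 + 1058\right) + 290 = 1064 + 290 = 1354$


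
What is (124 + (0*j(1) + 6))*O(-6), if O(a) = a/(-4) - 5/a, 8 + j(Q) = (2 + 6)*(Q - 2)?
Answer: 910/3 ≈ 303.33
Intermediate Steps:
j(Q) = -24 + 8*Q (j(Q) = -8 + (2 + 6)*(Q - 2) = -8 + 8*(-2 + Q) = -8 + (-16 + 8*Q) = -24 + 8*Q)
O(a) = -5/a - a/4 (O(a) = a*(-¼) - 5/a = -a/4 - 5/a = -5/a - a/4)
(124 + (0*j(1) + 6))*O(-6) = (124 + (0*(-24 + 8*1) + 6))*(-5/(-6) - ¼*(-6)) = (124 + (0*(-24 + 8) + 6))*(-5*(-⅙) + 3/2) = (124 + (0*(-16) + 6))*(⅚ + 3/2) = (124 + (0 + 6))*(7/3) = (124 + 6)*(7/3) = 130*(7/3) = 910/3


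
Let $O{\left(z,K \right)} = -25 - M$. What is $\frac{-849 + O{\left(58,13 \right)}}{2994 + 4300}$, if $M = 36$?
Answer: $- \frac{65}{521} \approx -0.12476$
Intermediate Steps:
$O{\left(z,K \right)} = -61$ ($O{\left(z,K \right)} = -25 - 36 = -61$)
$\frac{-849 + O{\left(58,13 \right)}}{2994 + 4300} = \frac{-849 - 61}{2994 + 4300} = - \frac{910}{7294} = \left(-910\right) \frac{1}{7294} = - \frac{65}{521}$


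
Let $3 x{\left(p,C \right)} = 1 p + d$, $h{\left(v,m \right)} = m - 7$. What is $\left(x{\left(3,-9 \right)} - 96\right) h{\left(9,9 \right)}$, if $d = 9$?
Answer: $-184$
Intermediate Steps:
$h{\left(v,m \right)} = -7 + m$ ($h{\left(v,m \right)} = m - 7 = -7 + m$)
$x{\left(p,C \right)} = 3 + \frac{p}{3}$ ($x{\left(p,C \right)} = \frac{1 p + 9}{3} = \frac{p + 9}{3} = \frac{9 + p}{3} = 3 + \frac{p}{3}$)
$\left(x{\left(3,-9 \right)} - 96\right) h{\left(9,9 \right)} = \left(\left(3 + \frac{1}{3} \cdot 3\right) - 96\right) \left(-7 + 9\right) = \left(\left(3 + 1\right) - 96\right) 2 = \left(4 - 96\right) 2 = \left(-92\right) 2 = -184$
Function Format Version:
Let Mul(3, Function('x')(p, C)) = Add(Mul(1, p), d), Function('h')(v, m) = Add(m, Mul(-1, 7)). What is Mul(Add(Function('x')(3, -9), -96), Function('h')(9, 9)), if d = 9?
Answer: -184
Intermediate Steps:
Function('h')(v, m) = Add(-7, m) (Function('h')(v, m) = Add(m, -7) = Add(-7, m))
Function('x')(p, C) = Add(3, Mul(Rational(1, 3), p)) (Function('x')(p, C) = Mul(Rational(1, 3), Add(Mul(1, p), 9)) = Mul(Rational(1, 3), Add(p, 9)) = Mul(Rational(1, 3), Add(9, p)) = Add(3, Mul(Rational(1, 3), p)))
Mul(Add(Function('x')(3, -9), -96), Function('h')(9, 9)) = Mul(Add(Add(3, Mul(Rational(1, 3), 3)), -96), Add(-7, 9)) = Mul(Add(Add(3, 1), -96), 2) = Mul(Add(4, -96), 2) = Mul(-92, 2) = -184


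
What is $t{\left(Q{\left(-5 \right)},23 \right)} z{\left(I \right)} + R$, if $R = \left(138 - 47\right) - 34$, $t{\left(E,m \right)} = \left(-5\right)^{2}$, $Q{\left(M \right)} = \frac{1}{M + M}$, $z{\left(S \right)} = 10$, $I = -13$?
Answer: $307$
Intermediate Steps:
$Q{\left(M \right)} = \frac{1}{2 M}$
$t{\left(E,m \right)} = 25$
$R = 57$ ($R = 91 - 34 = 57$)
$t{\left(Q{\left(-5 \right)},23 \right)} z{\left(I \right)} + R = 25 \cdot 10 + 57 = 250 + 57 = 307$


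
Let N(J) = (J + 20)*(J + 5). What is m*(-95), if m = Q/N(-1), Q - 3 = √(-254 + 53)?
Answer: -15/4 - 5*I*√201/4 ≈ -3.75 - 17.722*I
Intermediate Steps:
N(J) = (5 + J)*(20 + J) (N(J) = (20 + J)*(5 + J) = (5 + J)*(20 + J))
Q = 3 + I*√201 (Q = 3 + √(-254 + 53) = 3 + √(-201) = 3 + I*√201 ≈ 3.0 + 14.177*I)
m = 3/76 + I*√201/76 (m = (3 + I*√201)/(100 + (-1)² + 25*(-1)) = (3 + I*√201)/(100 + 1 - 25) = (3 + I*√201)/76 = (3 + I*√201)*(1/76) = 3/76 + I*√201/76 ≈ 0.039474 + 0.18655*I)
m*(-95) = (3/76 + I*√201/76)*(-95) = -15/4 - 5*I*√201/4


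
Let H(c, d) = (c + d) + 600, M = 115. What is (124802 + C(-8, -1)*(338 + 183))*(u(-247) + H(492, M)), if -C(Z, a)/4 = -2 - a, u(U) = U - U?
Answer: 153151402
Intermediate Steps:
u(U) = 0
C(Z, a) = 8 + 4*a (C(Z, a) = -4*(-2 - a) = 8 + 4*a)
H(c, d) = 600 + c + d
(124802 + C(-8, -1)*(338 + 183))*(u(-247) + H(492, M)) = (124802 + (8 + 4*(-1))*(338 + 183))*(0 + (600 + 492 + 115)) = (124802 + (8 - 4)*521)*(0 + 1207) = (124802 + 4*521)*1207 = (124802 + 2084)*1207 = 126886*1207 = 153151402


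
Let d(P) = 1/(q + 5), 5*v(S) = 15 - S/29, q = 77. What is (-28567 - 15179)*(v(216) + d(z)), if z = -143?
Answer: -395966919/5945 ≈ -66605.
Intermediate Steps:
v(S) = 3 - S/145 (v(S) = (15 - S/29)/5 = 3 - S/145)
d(P) = 1/82 (d(P) = 1/(77 + 5) = 1/82)
(-28567 - 15179)*(v(216) + d(z)) = (-28567 - 15179)*((3 - 1/145*216) + 1/82) = -43746*((3 - 216/145) + 1/82) = -43746*(219/145 + 1/82) = -43746*18103/11890 = -395966919/5945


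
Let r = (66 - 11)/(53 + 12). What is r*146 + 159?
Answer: 3673/13 ≈ 282.54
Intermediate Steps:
r = 11/13 (r = 55/65 = 55*(1/65) = 11/13 ≈ 0.84615)
r*146 + 159 = (11/13)*146 + 159 = 1606/13 + 159 = 3673/13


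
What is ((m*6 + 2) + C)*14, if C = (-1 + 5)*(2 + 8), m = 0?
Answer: 588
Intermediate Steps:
C = 40 (C = 4*10 = 40)
((m*6 + 2) + C)*14 = ((0*6 + 2) + 40)*14 = ((0 + 2) + 40)*14 = (2 + 40)*14 = 42*14 = 588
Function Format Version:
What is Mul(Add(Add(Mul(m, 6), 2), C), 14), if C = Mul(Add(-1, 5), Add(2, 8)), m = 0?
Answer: 588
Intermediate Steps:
C = 40 (C = Mul(4, 10) = 40)
Mul(Add(Add(Mul(m, 6), 2), C), 14) = Mul(Add(Add(Mul(0, 6), 2), 40), 14) = Mul(Add(Add(0, 2), 40), 14) = Mul(Add(2, 40), 14) = Mul(42, 14) = 588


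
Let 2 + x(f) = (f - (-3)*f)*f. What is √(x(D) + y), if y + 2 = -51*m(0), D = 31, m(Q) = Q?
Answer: 16*√15 ≈ 61.968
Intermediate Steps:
x(f) = -2 + 4*f² (x(f) = -2 + (f - (-3)*f)*f = -2 + (f + 3*f)*f = -2 + (4*f)*f = -2 + 4*f²)
y = -2 (y = -2 - 51*0 = -2 + 0 = -2)
√(x(D) + y) = √((-2 + 4*31²) - 2) = √((-2 + 4*961) - 2) = √((-2 + 3844) - 2) = √(3842 - 2) = √3840 = 16*√15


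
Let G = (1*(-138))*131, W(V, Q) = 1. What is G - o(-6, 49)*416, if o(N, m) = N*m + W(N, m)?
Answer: 103810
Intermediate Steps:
G = -18078 (G = -138*131 = -18078)
o(N, m) = 1 + N*m (o(N, m) = N*m + 1 = 1 + N*m)
G - o(-6, 49)*416 = -18078 - (1 - 6*49)*416 = -18078 - (1 - 294)*416 = -18078 - (-293)*416 = -18078 - 1*(-121888) = -18078 + 121888 = 103810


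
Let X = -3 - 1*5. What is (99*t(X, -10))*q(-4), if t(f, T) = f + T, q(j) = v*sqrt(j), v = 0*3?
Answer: 0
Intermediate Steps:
v = 0
X = -8 (X = -3 - 5 = -8)
q(j) = 0 (q(j) = 0*sqrt(j) = 0)
t(f, T) = T + f
(99*t(X, -10))*q(-4) = (99*(-10 - 8))*0 = (99*(-18))*0 = -1782*0 = 0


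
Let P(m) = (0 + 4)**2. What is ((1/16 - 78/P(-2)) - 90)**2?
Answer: 2301289/256 ≈ 8989.4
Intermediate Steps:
P(m) = 16 (P(m) = 4**2 = 16)
((1/16 - 78/P(-2)) - 90)**2 = ((1/16 - 78/16) - 90)**2 = ((1*(1/16) - 78*1/16) - 90)**2 = ((1/16 - 39/8) - 90)**2 = (-77/16 - 90)**2 = (-1517/16)**2 = 2301289/256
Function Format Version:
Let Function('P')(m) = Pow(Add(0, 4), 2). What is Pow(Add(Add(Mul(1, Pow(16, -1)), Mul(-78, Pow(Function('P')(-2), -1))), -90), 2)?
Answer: Rational(2301289, 256) ≈ 8989.4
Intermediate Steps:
Function('P')(m) = 16 (Function('P')(m) = Pow(4, 2) = 16)
Pow(Add(Add(Mul(1, Pow(16, -1)), Mul(-78, Pow(Function('P')(-2), -1))), -90), 2) = Pow(Add(Add(Mul(1, Pow(16, -1)), Mul(-78, Pow(16, -1))), -90), 2) = Pow(Add(Add(Mul(1, Rational(1, 16)), Mul(-78, Rational(1, 16))), -90), 2) = Pow(Add(Add(Rational(1, 16), Rational(-39, 8)), -90), 2) = Pow(Add(Rational(-77, 16), -90), 2) = Pow(Rational(-1517, 16), 2) = Rational(2301289, 256)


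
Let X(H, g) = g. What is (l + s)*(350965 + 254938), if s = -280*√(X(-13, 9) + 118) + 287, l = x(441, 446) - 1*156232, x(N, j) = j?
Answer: -94217310597 - 169652840*√127 ≈ -9.6129e+10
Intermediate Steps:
l = -155786 (l = 446 - 1*156232 = 446 - 156232 = -155786)
s = 287 - 280*√127 (s = -280*√(9 + 118) + 287 = -280*√127 + 287 = 287 - 280*√127 ≈ -2868.4)
(l + s)*(350965 + 254938) = (-155786 + (287 - 280*√127))*(350965 + 254938) = (-155499 - 280*√127)*605903 = -94217310597 - 169652840*√127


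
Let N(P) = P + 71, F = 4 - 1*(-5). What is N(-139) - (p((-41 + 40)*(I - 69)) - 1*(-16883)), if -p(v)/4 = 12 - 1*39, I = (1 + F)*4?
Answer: -17059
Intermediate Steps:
F = 9 (F = 4 + 5 = 9)
I = 40 (I = (1 + 9)*4 = 10*4 = 40)
p(v) = 108 (p(v) = -4*(12 - 1*39) = -4*(12 - 39) = -4*(-27) = 108)
N(P) = 71 + P
N(-139) - (p((-41 + 40)*(I - 69)) - 1*(-16883)) = (71 - 139) - (108 - 1*(-16883)) = -68 - (108 + 16883) = -68 - 1*16991 = -68 - 16991 = -17059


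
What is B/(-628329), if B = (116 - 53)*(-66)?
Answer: 1386/209443 ≈ 0.0066176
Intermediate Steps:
B = -4158 (B = 63*(-66) = -4158)
B/(-628329) = -4158/(-628329) = -4158*(-1/628329) = 1386/209443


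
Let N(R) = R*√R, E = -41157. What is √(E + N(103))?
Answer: √(-41157 + 103*√103) ≈ 200.28*I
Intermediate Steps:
N(R) = R^(3/2)
√(E + N(103)) = √(-41157 + 103^(3/2)) = √(-41157 + 103*√103)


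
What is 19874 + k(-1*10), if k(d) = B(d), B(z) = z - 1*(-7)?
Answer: 19871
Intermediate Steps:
B(z) = 7 + z (B(z) = z + 7 = 7 + z)
k(d) = 7 + d
19874 + k(-1*10) = 19874 + (7 - 1*10) = 19874 + (7 - 10) = 19874 - 3 = 19871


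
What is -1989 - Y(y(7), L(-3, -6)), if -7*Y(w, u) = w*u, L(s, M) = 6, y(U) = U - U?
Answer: -1989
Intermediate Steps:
y(U) = 0
Y(w, u) = -u*w/7 (Y(w, u) = -w*u/7 = -u*w/7)
-1989 - Y(y(7), L(-3, -6)) = -1989 - (-1)*6*0/7 = -1989 - 1*0 = -1989 + 0 = -1989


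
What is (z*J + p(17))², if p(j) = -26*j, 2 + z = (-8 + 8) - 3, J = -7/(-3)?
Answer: 1852321/9 ≈ 2.0581e+5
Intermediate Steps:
J = 7/3 (J = -7*(-⅓) = 7/3 ≈ 2.3333)
z = -5 (z = -2 + ((-8 + 8) - 3) = -2 + (0 - 3) = -2 - 3 = -5)
(z*J + p(17))² = (-5*7/3 - 26*17)² = (-35/3 - 442)² = (-1361/3)² = 1852321/9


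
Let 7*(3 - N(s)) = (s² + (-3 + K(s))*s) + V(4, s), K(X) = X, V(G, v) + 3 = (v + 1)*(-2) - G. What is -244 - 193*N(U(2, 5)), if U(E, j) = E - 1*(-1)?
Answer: -6919/7 ≈ -988.43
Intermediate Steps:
V(G, v) = -5 - G - 2*v (V(G, v) = -3 + ((v + 1)*(-2) - G) = -3 + ((1 + v)*(-2) - G) = -3 + ((-2 - 2*v) - G) = -3 + (-2 - G - 2*v) = -5 - G - 2*v)
U(E, j) = 1 + E (U(E, j) = E + 1 = 1 + E)
N(s) = 30/7 - s²/7 + 2*s/7 - s*(-3 + s)/7 (N(s) = 3 - ((s² + (-3 + s)*s) + (-5 - 1*4 - 2*s))/7 = 3 - ((s² + s*(-3 + s)) + (-5 - 4 - 2*s))/7 = 3 - ((s² + s*(-3 + s)) + (-9 - 2*s))/7 = 3 - (-9 + s² - 2*s + s*(-3 + s))/7 = 3 + (9/7 - s²/7 + 2*s/7 - s*(-3 + s)/7) = 30/7 - s²/7 + 2*s/7 - s*(-3 + s)/7)
-244 - 193*N(U(2, 5)) = -244 - 193*(30/7 - 2*(1 + 2)²/7 + 5*(1 + 2)/7) = -244 - 193*(30/7 - 2/7*3² + (5/7)*3) = -244 - 193*(30/7 - 2/7*9 + 15/7) = -244 - 193*(30/7 - 18/7 + 15/7) = -244 - 193*27/7 = -244 - 5211/7 = -6919/7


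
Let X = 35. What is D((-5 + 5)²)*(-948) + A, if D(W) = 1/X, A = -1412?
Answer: -50368/35 ≈ -1439.1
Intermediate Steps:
D(W) = 1/35
D((-5 + 5)²)*(-948) + A = (1/35)*(-948) - 1412 = -948/35 - 1412 = -50368/35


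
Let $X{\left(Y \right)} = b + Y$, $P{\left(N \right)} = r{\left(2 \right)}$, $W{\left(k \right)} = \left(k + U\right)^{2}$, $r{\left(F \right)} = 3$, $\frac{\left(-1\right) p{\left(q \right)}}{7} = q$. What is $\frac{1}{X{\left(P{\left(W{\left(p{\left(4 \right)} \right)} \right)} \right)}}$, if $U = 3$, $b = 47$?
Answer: $\frac{1}{50} \approx 0.02$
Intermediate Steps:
$p{\left(q \right)} = - 7 q$
$W{\left(k \right)} = \left(3 + k\right)^{2}$ ($W{\left(k \right)} = \left(k + 3\right)^{2} = \left(3 + k\right)^{2}$)
$P{\left(N \right)} = 3$
$X{\left(Y \right)} = 47 + Y$
$\frac{1}{X{\left(P{\left(W{\left(p{\left(4 \right)} \right)} \right)} \right)}} = \frac{1}{47 + 3} = \frac{1}{50}$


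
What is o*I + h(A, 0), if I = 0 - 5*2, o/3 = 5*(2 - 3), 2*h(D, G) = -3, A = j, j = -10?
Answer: 297/2 ≈ 148.50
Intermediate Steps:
A = -10
h(D, G) = -3/2 (h(D, G) = (1/2)*(-3) = -3/2)
o = -15 (o = 3*(5*(2 - 3)) = 3*(5*(-1)) = 3*(-5) = -15)
I = -10 (I = 0 - 10 = -10)
o*I + h(A, 0) = -15*(-10) - 3/2 = 150 - 3/2 = 297/2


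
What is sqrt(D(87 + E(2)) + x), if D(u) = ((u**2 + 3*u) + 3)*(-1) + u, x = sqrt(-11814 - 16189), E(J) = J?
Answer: sqrt(-8102 + I*sqrt(28003)) ≈ 0.9295 + 90.016*I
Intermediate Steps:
x = I*sqrt(28003) (x = sqrt(-28003) = I*sqrt(28003) ≈ 167.34*I)
D(u) = -3 - u**2 - 2*u (D(u) = (3 + u**2 + 3*u)*(-1) + u = (-3 - u**2 - 3*u) + u = -3 - u**2 - 2*u)
sqrt(D(87 + E(2)) + x) = sqrt((-3 - (87 + 2)**2 - 2*(87 + 2)) + I*sqrt(28003)) = sqrt((-3 - 1*89**2 - 2*89) + I*sqrt(28003)) = sqrt((-3 - 1*7921 - 178) + I*sqrt(28003)) = sqrt((-3 - 7921 - 178) + I*sqrt(28003)) = sqrt(-8102 + I*sqrt(28003))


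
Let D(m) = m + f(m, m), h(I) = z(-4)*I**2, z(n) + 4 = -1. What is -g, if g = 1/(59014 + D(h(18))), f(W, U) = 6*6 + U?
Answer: -1/55810 ≈ -1.7918e-5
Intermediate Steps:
f(W, U) = 36 + U
z(n) = -5 (z(n) = -4 - 1 = -5)
h(I) = -5*I**2
D(m) = 36 + 2*m (D(m) = m + (36 + m) = 36 + 2*m)
g = 1/55810 (g = 1/(59014 + (36 + 2*(-5*18**2))) = 1/(59014 + (36 + 2*(-5*324))) = 1/(59014 + (36 + 2*(-1620))) = 1/(59014 + (36 - 3240)) = 1/(59014 - 3204) = 1/55810 ≈ 1.7918e-5)
-g = -1*1/55810 = -1/55810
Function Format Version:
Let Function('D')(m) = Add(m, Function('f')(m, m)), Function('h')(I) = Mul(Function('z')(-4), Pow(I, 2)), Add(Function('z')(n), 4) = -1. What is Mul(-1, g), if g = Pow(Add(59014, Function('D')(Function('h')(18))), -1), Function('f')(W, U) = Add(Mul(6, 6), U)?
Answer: Rational(-1, 55810) ≈ -1.7918e-5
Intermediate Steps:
Function('f')(W, U) = Add(36, U)
Function('z')(n) = -5 (Function('z')(n) = Add(-4, -1) = -5)
Function('h')(I) = Mul(-5, Pow(I, 2))
Function('D')(m) = Add(36, Mul(2, m)) (Function('D')(m) = Add(m, Add(36, m)) = Add(36, Mul(2, m)))
g = Rational(1, 55810) (g = Pow(Add(59014, Add(36, Mul(2, Mul(-5, Pow(18, 2))))), -1) = Pow(Add(59014, Add(36, Mul(2, Mul(-5, 324)))), -1) = Pow(Add(59014, Add(36, Mul(2, -1620))), -1) = Pow(Add(59014, Add(36, -3240)), -1) = Pow(Add(59014, -3204), -1) = Pow(55810, -1) = Rational(1, 55810) ≈ 1.7918e-5)
Mul(-1, g) = Mul(-1, Rational(1, 55810)) = Rational(-1, 55810)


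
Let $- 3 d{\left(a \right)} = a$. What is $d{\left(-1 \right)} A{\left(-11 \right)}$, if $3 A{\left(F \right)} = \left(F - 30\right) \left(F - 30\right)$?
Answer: $\frac{1681}{9} \approx 186.78$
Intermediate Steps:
$d{\left(a \right)} = - \frac{a}{3}$
$A{\left(F \right)} = \frac{\left(-30 + F\right)^{2}}{3}$ ($A{\left(F \right)} = \frac{\left(F - 30\right) \left(F - 30\right)}{3} = \frac{\left(-30 + F\right) \left(-30 + F\right)}{3} = \frac{\left(-30 + F\right)^{2}}{3}$)
$d{\left(-1 \right)} A{\left(-11 \right)} = \left(- \frac{1}{3}\right) \left(-1\right) \frac{\left(-30 - 11\right)^{2}}{3} = \frac{\frac{1}{3} \left(-41\right)^{2}}{3} = \frac{\frac{1}{3} \cdot 1681}{3} = \frac{1}{3} \cdot \frac{1681}{3} = \frac{1681}{9}$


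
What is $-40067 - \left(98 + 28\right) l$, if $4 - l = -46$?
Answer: $-46367$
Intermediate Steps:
$l = 50$ ($l = 4 - -46 = 4 + 46 = 50$)
$-40067 - \left(98 + 28\right) l = -40067 - \left(98 + 28\right) 50 = -40067 - 126 \cdot 50 = -40067 - 6300 = -46367$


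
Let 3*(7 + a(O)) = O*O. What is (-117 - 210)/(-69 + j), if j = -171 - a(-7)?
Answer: 981/748 ≈ 1.3115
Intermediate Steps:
a(O) = -7 + O**2/3 (a(O) = -7 + (O*O)/3 = -7 + O**2/3)
j = -541/3 (j = -171 - (-7 + (1/3)*(-7)**2) = -171 - (-7 + (1/3)*49) = -171 - (-7 + 49/3) = -171 - 1*28/3 = -171 - 28/3 = -541/3 ≈ -180.33)
(-117 - 210)/(-69 + j) = (-117 - 210)/(-69 - 541/3) = -327/(-748/3) = -327*(-3/748) = 981/748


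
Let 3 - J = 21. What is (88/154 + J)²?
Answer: 14884/49 ≈ 303.75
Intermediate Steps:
J = -18 (J = 3 - 1*21 = 3 - 21 = -18)
(88/154 + J)² = (88/154 - 18)² = (88*(1/154) - 18)² = (4/7 - 18)² = (-122/7)² = 14884/49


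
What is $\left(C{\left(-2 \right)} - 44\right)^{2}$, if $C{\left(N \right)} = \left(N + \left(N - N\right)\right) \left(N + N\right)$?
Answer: $1296$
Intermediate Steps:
$C{\left(N \right)} = 2 N^{2}$ ($C{\left(N \right)} = \left(N + 0\right) 2 N = N 2 N = 2 N^{2}$)
$\left(C{\left(-2 \right)} - 44\right)^{2} = \left(2 \left(-2\right)^{2} - 44\right)^{2} = \left(2 \cdot 4 - 44\right)^{2} = \left(8 - 44\right)^{2} = \left(-36\right)^{2} = 1296$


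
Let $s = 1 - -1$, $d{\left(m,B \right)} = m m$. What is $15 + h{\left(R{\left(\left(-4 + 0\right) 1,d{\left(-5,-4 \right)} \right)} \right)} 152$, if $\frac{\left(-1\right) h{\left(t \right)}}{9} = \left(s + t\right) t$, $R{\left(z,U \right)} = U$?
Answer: $-923385$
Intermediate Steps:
$d{\left(m,B \right)} = m^{2}$
$s = 2$ ($s = 1 + 1 = 2$)
$h{\left(t \right)} = - 9 t \left(2 + t\right)$ ($h{\left(t \right)} = - 9 \left(2 + t\right) t = - 9 t \left(2 + t\right)$)
$15 + h{\left(R{\left(\left(-4 + 0\right) 1,d{\left(-5,-4 \right)} \right)} \right)} 152 = 15 + - 9 \left(-5\right)^{2} \left(2 + \left(-5\right)^{2}\right) 152 = 15 + \left(-9\right) 25 \left(2 + 25\right) 152 = 15 + \left(-9\right) 25 \cdot 27 \cdot 152 = 15 - 923400 = -923385$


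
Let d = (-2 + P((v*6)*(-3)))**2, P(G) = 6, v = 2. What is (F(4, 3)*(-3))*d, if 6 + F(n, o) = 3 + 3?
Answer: 0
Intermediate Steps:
d = 16 (d = (-2 + 6)**2 = 4**2 = 16)
F(n, o) = 0 (F(n, o) = -6 + (3 + 3) = -6 + 6 = 0)
(F(4, 3)*(-3))*d = (0*(-3))*16 = 0*16 = 0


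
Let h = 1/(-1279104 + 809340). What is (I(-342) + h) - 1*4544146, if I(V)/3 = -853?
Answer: -2135878327621/469764 ≈ -4.5467e+6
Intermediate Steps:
I(V) = -2559 (I(V) = 3*(-853) = -2559)
h = -1/469764 (h = 1/(-469764) = -1/469764 ≈ -2.1287e-6)
(I(-342) + h) - 1*4544146 = (-2559 - 1/469764) - 1*4544146 = -1202126077/469764 - 4544146 = -2135878327621/469764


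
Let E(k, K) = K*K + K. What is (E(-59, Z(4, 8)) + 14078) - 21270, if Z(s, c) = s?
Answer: -7172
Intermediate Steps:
E(k, K) = K + K² (E(k, K) = K² + K = K + K²)
(E(-59, Z(4, 8)) + 14078) - 21270 = (4*(1 + 4) + 14078) - 21270 = (4*5 + 14078) - 21270 = (20 + 14078) - 21270 = 14098 - 21270 = -7172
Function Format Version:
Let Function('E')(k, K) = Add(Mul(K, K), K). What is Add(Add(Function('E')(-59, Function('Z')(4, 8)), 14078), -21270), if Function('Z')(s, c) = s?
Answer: -7172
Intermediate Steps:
Function('E')(k, K) = Add(K, Pow(K, 2)) (Function('E')(k, K) = Add(Pow(K, 2), K) = Add(K, Pow(K, 2)))
Add(Add(Function('E')(-59, Function('Z')(4, 8)), 14078), -21270) = Add(Add(Mul(4, Add(1, 4)), 14078), -21270) = Add(Add(Mul(4, 5), 14078), -21270) = Add(Add(20, 14078), -21270) = Add(14098, -21270) = -7172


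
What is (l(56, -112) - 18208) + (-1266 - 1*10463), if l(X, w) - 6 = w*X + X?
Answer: -36147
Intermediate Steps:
l(X, w) = 6 + X + X*w (l(X, w) = 6 + (w*X + X) = 6 + (X*w + X) = 6 + (X + X*w) = 6 + X + X*w)
(l(56, -112) - 18208) + (-1266 - 1*10463) = ((6 + 56 + 56*(-112)) - 18208) + (-1266 - 1*10463) = ((6 + 56 - 6272) - 18208) + (-1266 - 10463) = (-6210 - 18208) - 11729 = -24418 - 11729 = -36147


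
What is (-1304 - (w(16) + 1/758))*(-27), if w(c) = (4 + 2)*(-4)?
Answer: 26196507/758 ≈ 34560.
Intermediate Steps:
w(c) = -24 (w(c) = 6*(-4) = -24)
(-1304 - (w(16) + 1/758))*(-27) = (-1304 - (-24 + 1/758))*(-27) = (-1304 - 1*(-18191/758))*(-27) = (-1304 + 18191/758)*(-27) = -970241/758*(-27) = 26196507/758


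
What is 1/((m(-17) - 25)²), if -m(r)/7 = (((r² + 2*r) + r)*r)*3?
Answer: 1/7214973481 ≈ 1.3860e-10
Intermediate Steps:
m(r) = -21*r*(r² + 3*r) (m(r) = -7*((r² + 2*r) + r)*r*3 = -7*(r² + 3*r)*r*3 = -7*r*(r² + 3*r)*3 = -21*r*(r² + 3*r))
1/((m(-17) - 25)²) = 1/((21*(-17)²*(-3 - 1*(-17)) - 25)²) = 1/((21*289*(-3 + 17) - 25)²) = 1/((21*289*14 - 25)²) = 1/((84966 - 25)²) = 1/(84941²) = 1/7214973481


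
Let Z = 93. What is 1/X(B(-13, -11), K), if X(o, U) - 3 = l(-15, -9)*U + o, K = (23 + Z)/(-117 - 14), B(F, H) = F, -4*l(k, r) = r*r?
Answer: 131/1039 ≈ 0.12608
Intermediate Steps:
l(k, r) = -r**2/4 (l(k, r) = -r*r/4 = -r**2/4)
K = -116/131 (K = (23 + 93)/(-117 - 14) = 116/(-131) = 116*(-1/131) = -116/131 ≈ -0.88550)
X(o, U) = 3 + o - 81*U/4 (X(o, U) = 3 + ((-1/4*(-9)**2)*U + o) = 3 + ((-1/4*81)*U + o) = 3 + (-81*U/4 + o) = 3 + (o - 81*U/4) = 3 + o - 81*U/4)
1/X(B(-13, -11), K) = 1/(3 - 13 - 81/4*(-116/131)) = 1/(3 - 13 + 2349/131) = 1/(1039/131) = 131/1039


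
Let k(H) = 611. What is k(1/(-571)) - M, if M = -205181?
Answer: 205792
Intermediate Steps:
k(1/(-571)) - M = 611 - 1*(-205181) = 611 + 205181 = 205792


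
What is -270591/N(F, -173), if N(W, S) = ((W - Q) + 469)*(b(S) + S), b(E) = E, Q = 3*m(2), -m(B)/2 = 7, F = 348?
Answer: 270591/297214 ≈ 0.91043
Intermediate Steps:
m(B) = -14 (m(B) = -2*7 = -14)
Q = -42 (Q = 3*(-14) = -42)
N(W, S) = 2*S*(511 + W) (N(W, S) = ((W - 1*(-42)) + 469)*(S + S) = ((W + 42) + 469)*(2*S) = ((42 + W) + 469)*(2*S) = (511 + W)*(2*S) = 2*S*(511 + W))
-270591/N(F, -173) = -270591*(-1/(346*(511 + 348))) = -270591/(2*(-173)*859) = -270591/(-297214) = -270591*(-1/297214) = 270591/297214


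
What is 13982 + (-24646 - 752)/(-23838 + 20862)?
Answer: 6939305/496 ≈ 13991.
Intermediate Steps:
13982 + (-24646 - 752)/(-23838 + 20862) = 13982 - 25398/(-2976) = 13982 - 25398*(-1/2976) = 13982 + 4233/496 = 6939305/496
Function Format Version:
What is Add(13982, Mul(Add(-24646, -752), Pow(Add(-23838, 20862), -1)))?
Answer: Rational(6939305, 496) ≈ 13991.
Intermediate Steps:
Add(13982, Mul(Add(-24646, -752), Pow(Add(-23838, 20862), -1))) = Add(13982, Mul(-25398, Pow(-2976, -1))) = Add(13982, Mul(-25398, Rational(-1, 2976))) = Add(13982, Rational(4233, 496)) = Rational(6939305, 496)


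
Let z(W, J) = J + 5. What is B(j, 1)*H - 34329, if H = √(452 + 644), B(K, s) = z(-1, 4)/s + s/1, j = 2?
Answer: -34329 + 20*√274 ≈ -33998.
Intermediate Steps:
z(W, J) = 5 + J
B(K, s) = s + 9/s (B(K, s) = (5 + 4)/s + s/1 = 9/s + s*1 = 9/s + s = s + 9/s)
H = 2*√274 (H = √1096 = 2*√274 ≈ 33.106)
B(j, 1)*H - 34329 = (1 + 9/1)*(2*√274) - 34329 = (1 + 9*1)*(2*√274) - 34329 = (1 + 9)*(2*√274) - 34329 = 10*(2*√274) - 34329 = 20*√274 - 34329 = -34329 + 20*√274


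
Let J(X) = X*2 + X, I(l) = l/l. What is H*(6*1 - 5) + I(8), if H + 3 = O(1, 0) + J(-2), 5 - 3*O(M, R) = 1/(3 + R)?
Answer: -58/9 ≈ -6.4444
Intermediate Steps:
I(l) = 1
O(M, R) = 5/3 - 1/(3*(3 + R))
J(X) = 3*X (J(X) = 2*X + X = 3*X)
H = -67/9 (H = -3 + ((14 + 5*0)/(3*(3 + 0)) + 3*(-2)) = -3 + ((⅓)*(14 + 0)/3 - 6) = -3 + ((⅓)*(⅓)*14 - 6) = -3 + (14/9 - 6) = -3 - 40/9 = -67/9 ≈ -7.4444)
H*(6*1 - 5) + I(8) = -67*(6*1 - 5)/9 + 1 = -67*(6 - 5)/9 + 1 = -67/9*1 + 1 = -67/9 + 1 = -58/9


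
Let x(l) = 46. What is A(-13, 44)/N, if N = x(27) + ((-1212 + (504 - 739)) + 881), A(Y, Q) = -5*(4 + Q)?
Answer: 6/13 ≈ 0.46154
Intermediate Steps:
A(Y, Q) = -20 - 5*Q
N = -520 (N = 46 + ((-1212 + (504 - 739)) + 881) = 46 + ((-1212 - 235) + 881) = 46 + (-1447 + 881) = 46 - 566 = -520)
A(-13, 44)/N = (-20 - 5*44)/(-520) = (-20 - 220)*(-1/520) = -240*(-1/520) = 6/13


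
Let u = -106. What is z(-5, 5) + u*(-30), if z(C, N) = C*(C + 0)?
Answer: 3205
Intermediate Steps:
z(C, N) = C² (z(C, N) = C*C = C²)
z(-5, 5) + u*(-30) = (-5)² - 106*(-30) = 25 + 3180 = 3205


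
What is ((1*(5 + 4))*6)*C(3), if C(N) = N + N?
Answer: 324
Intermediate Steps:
C(N) = 2*N
((1*(5 + 4))*6)*C(3) = ((1*(5 + 4))*6)*(2*3) = ((1*9)*6)*6 = (9*6)*6 = 54*6 = 324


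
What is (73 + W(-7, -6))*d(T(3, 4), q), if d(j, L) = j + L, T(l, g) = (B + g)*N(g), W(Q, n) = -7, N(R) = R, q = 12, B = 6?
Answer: 3432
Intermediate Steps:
T(l, g) = g*(6 + g) (T(l, g) = (6 + g)*g = g*(6 + g))
d(j, L) = L + j
(73 + W(-7, -6))*d(T(3, 4), q) = (73 - 7)*(12 + 4*(6 + 4)) = 66*(12 + 4*10) = 66*(12 + 40) = 66*52 = 3432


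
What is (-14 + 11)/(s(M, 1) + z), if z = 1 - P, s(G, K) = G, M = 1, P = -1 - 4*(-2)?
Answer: 3/5 ≈ 0.60000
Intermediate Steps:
P = 7 (P = -1 + 8 = 7)
z = -6 (z = 1 - 1*7 = 1 - 7 = -6)
(-14 + 11)/(s(M, 1) + z) = (-14 + 11)/(1 - 6) = -3/(-5) = -1/5*(-3) = 3/5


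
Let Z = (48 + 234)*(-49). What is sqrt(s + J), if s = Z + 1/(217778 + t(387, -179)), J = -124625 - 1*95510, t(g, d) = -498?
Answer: I*sqrt(172579080113405)/27160 ≈ 483.69*I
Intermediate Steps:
Z = -13818 (Z = 282*(-49) = -13818)
J = -220135 (J = -124625 - 95510 = -220135)
s = -3002375039/217280 (s = -13818 + 1/(217778 - 498) = -13818 + 1/217280 = -3002375039/217280 ≈ -13818.)
sqrt(s + J) = sqrt(-3002375039/217280 - 220135) = sqrt(-50833307839/217280) = I*sqrt(172579080113405)/27160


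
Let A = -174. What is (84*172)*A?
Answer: -2513952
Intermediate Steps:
(84*172)*A = (84*172)*(-174) = 14448*(-174) = -2513952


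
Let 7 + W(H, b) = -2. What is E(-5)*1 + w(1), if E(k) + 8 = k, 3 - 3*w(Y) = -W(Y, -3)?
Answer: -15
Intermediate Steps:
W(H, b) = -9 (W(H, b) = -7 - 2 = -9)
w(Y) = -2 (w(Y) = 1 - (-1)*(-9)/3 = 1 - ⅓*9 = 1 - 3 = -2)
E(k) = -8 + k
E(-5)*1 + w(1) = (-8 - 5)*1 - 2 = -13*1 - 2 = -13 - 2 = -15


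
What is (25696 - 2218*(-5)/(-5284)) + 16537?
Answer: 111574041/2642 ≈ 42231.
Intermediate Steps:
(25696 - 2218*(-5)/(-5284)) + 16537 = (25696 + 11090*(-1/5284)) + 16537 = (25696 - 5545/2642) + 16537 = 67883287/2642 + 16537 = 111574041/2642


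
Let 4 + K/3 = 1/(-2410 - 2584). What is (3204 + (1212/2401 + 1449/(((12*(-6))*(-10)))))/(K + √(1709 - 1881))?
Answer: -5421717419351211/44525335760360 - 225893584223857*I*√43/11131333940090 ≈ -121.77 - 133.07*I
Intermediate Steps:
K = -59931/4994 (K = -12 + 3/(-2410 - 2584) = -12 + 3/(-4994) = -12 + 3*(-1/4994) = -12 - 3/4994 = -59931/4994 ≈ -12.001)
(3204 + (1212/2401 + 1449/(((12*(-6))*(-10)))))/(K + √(1709 - 1881)) = (3204 + (1212/2401 + 1449/(((12*(-6))*(-10)))))/(-59931/4994 + √(1709 - 1881)) = (3204 + (1212*(1/2401) + 1449/((-72*(-10)))))/(-59931/4994 + √(-172)) = (3204 + (1212/2401 + 1449/720))/(-59931/4994 + 2*I*√43) = (3204 + (1212/2401 + 1449*(1/720)))/(-59931/4994 + 2*I*√43) = (3204 + (1212/2401 + 161/80))/(-59931/4994 + 2*I*√43) = (3204 + 483521/192080)/(-59931/4994 + 2*I*√43) = 615907841/(192080*(-59931/4994 + 2*I*√43))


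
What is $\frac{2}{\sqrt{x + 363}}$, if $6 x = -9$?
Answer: $\frac{2 \sqrt{1446}}{723} \approx 0.10519$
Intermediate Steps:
$x = - \frac{3}{2}$ ($x = \frac{1}{6} \left(-9\right) = - \frac{3}{2} \approx -1.5$)
$\frac{2}{\sqrt{x + 363}} = \frac{2}{\sqrt{- \frac{3}{2} + 363}} = \frac{2}{\sqrt{\frac{723}{2}}} = \frac{2}{\frac{1}{2} \sqrt{1446}} = 2 \frac{\sqrt{1446}}{723} = \frac{2 \sqrt{1446}}{723}$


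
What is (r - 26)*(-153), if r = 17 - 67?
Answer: 11628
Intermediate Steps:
r = -50
(r - 26)*(-153) = (-50 - 26)*(-153) = -76*(-153) = 11628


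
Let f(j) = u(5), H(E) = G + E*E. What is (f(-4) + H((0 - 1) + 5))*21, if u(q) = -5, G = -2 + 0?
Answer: 189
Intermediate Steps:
G = -2
H(E) = -2 + E² (H(E) = -2 + E*E = -2 + E²)
f(j) = -5
(f(-4) + H((0 - 1) + 5))*21 = (-5 + (-2 + ((0 - 1) + 5)²))*21 = (-5 + (-2 + (-1 + 5)²))*21 = (-5 + (-2 + 4²))*21 = (-5 + (-2 + 16))*21 = (-5 + 14)*21 = 9*21 = 189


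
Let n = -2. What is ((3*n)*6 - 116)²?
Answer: 23104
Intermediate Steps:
((3*n)*6 - 116)² = ((3*(-2))*6 - 116)² = (-6*6 - 116)² = (-36 - 116)² = (-152)² = 23104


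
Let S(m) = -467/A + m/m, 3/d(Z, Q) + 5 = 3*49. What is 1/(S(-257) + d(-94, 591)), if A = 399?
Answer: -56658/8459 ≈ -6.6980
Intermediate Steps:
d(Z, Q) = 3/142 (d(Z, Q) = 3/(-5 + 3*49) = 3/(-5 + 147) = 3/142)
S(m) = -68/399 (S(m) = -467/399 + m/m = -467*1/399 + 1 = -467/399 + 1 = -68/399)
1/(S(-257) + d(-94, 591)) = 1/(-68/399 + 3/142) = 1/(-8459/56658) = -56658/8459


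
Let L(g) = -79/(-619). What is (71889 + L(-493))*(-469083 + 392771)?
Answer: -3395835923440/619 ≈ -5.4860e+9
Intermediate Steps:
L(g) = 79/619 (L(g) = -79*(-1/619) = 79/619)
(71889 + L(-493))*(-469083 + 392771) = (71889 + 79/619)*(-469083 + 392771) = (44499370/619)*(-76312) = -3395835923440/619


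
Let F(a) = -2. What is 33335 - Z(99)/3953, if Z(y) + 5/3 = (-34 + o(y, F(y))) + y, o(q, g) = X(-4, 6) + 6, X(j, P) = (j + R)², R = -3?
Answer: 395319410/11859 ≈ 33335.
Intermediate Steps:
X(j, P) = (-3 + j)² (X(j, P) = (j - 3)² = (-3 + j)²)
o(q, g) = 55 (o(q, g) = (-3 - 4)² + 6 = (-7)² + 6 = 49 + 6 = 55)
Z(y) = 58/3 + y (Z(y) = -5/3 + ((-34 + 55) + y) = -5/3 + (21 + y) = 58/3 + y)
33335 - Z(99)/3953 = 33335 - (58/3 + 99)/3953 = 33335 - 355/(3*3953) = 33335 - 1*355/11859 = 33335 - 355/11859 = 395319410/11859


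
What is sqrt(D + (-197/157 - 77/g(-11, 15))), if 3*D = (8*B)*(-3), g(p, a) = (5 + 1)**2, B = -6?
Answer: sqrt(39582055)/942 ≈ 6.6788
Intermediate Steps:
g(p, a) = 36 (g(p, a) = 6**2 = 36)
D = 48 (D = ((8*(-6))*(-3))/3 = (-48*(-3))/3 = (1/3)*144 = 48)
sqrt(D + (-197/157 - 77/g(-11, 15))) = sqrt(48 + (-197/157 - 77/36)) = sqrt(48 - 19181/5652) = sqrt(252115/5652) = sqrt(39582055)/942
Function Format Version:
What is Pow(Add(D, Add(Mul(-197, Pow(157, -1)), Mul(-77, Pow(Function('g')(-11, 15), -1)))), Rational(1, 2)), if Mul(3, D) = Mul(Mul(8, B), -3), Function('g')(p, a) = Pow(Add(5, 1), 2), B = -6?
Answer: Mul(Rational(1, 942), Pow(39582055, Rational(1, 2))) ≈ 6.6788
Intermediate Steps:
Function('g')(p, a) = 36 (Function('g')(p, a) = Pow(6, 2) = 36)
D = 48 (D = Mul(Rational(1, 3), Mul(Mul(8, -6), -3)) = Mul(Rational(1, 3), Mul(-48, -3)) = Mul(Rational(1, 3), 144) = 48)
Pow(Add(D, Add(Mul(-197, Pow(157, -1)), Mul(-77, Pow(Function('g')(-11, 15), -1)))), Rational(1, 2)) = Pow(Add(48, Add(Mul(-197, Pow(157, -1)), Mul(-77, Pow(36, -1)))), Rational(1, 2)) = Pow(Add(48, Add(Mul(-197, Rational(1, 157)), Mul(-77, Rational(1, 36)))), Rational(1, 2)) = Pow(Add(48, Add(Rational(-197, 157), Rational(-77, 36))), Rational(1, 2)) = Pow(Add(48, Rational(-19181, 5652)), Rational(1, 2)) = Pow(Rational(252115, 5652), Rational(1, 2)) = Mul(Rational(1, 942), Pow(39582055, Rational(1, 2)))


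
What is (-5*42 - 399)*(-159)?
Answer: 96831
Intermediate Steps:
(-5*42 - 399)*(-159) = (-210 - 399)*(-159) = -609*(-159) = 96831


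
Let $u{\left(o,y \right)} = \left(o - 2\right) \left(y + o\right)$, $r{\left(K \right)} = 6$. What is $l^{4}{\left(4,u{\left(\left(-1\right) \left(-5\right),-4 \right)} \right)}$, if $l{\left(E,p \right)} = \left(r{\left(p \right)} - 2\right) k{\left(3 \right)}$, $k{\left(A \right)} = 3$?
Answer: $20736$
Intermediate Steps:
$u{\left(o,y \right)} = \left(-2 + o\right) \left(o + y\right)$
$l{\left(E,p \right)} = 12$ ($l{\left(E,p \right)} = \left(6 - 2\right) 3 = 4 \cdot 3 = 12$)
$l^{4}{\left(4,u{\left(\left(-1\right) \left(-5\right),-4 \right)} \right)} = 12^{4} = 20736$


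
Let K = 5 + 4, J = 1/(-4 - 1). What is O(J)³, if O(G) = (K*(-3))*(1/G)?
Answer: 2460375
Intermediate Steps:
J = -⅕ (J = 1/(-5) = -⅕ ≈ -0.20000)
K = 9
O(G) = -27/G (O(G) = (9*(-3))*(1/G) = -27/G)
O(J)³ = (-27/(-⅕))³ = (-27*(-5))³ = 135³ = 2460375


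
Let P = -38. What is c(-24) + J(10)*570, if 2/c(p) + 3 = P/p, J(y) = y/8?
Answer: 24177/34 ≈ 711.09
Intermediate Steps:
J(y) = y/8 (J(y) = y*(⅛) = y/8)
c(p) = 2/(-3 - 38/p)
c(-24) + J(10)*570 = -2*(-24)/(38 + 3*(-24)) + ((⅛)*10)*570 = -2*(-24)/(38 - 72) + (5/4)*570 = -2*(-24)/(-34) + 1425/2 = -2*(-24)*(-1/34) + 1425/2 = -24/17 + 1425/2 = 24177/34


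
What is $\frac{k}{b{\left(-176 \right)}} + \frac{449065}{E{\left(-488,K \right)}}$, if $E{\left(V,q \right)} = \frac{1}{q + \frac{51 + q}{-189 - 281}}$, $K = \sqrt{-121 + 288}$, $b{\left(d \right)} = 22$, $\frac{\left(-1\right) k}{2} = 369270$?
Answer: $- \frac{7736043}{94} + \frac{42122297 \sqrt{167}}{94} \approx 5.7086 \cdot 10^{6}$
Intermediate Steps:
$k = -738540$ ($k = \left(-2\right) 369270 = -738540$)
$K = \sqrt{167} \approx 12.923$
$E{\left(V,q \right)} = \frac{1}{- \frac{51}{470} + \frac{469 q}{470}}$ ($E{\left(V,q \right)} = \frac{1}{q + \frac{51 + q}{-470}} = \frac{1}{q + \left(51 + q\right) \left(- \frac{1}{470}\right)} = \frac{1}{q - \left(\frac{51}{470} + \frac{q}{470}\right)} = \frac{1}{- \frac{51}{470} + \frac{469 q}{470}}$)
$\frac{k}{b{\left(-176 \right)}} + \frac{449065}{E{\left(-488,K \right)}} = - \frac{738540}{22} + \frac{449065}{470 \frac{1}{-51 + 469 \sqrt{167}}} = \left(-738540\right) \frac{1}{22} + 449065 \left(- \frac{51}{470} + \frac{469 \sqrt{167}}{470}\right) = -33570 - \left(\frac{4580463}{94} - \frac{42122297 \sqrt{167}}{94}\right) = - \frac{7736043}{94} + \frac{42122297 \sqrt{167}}{94}$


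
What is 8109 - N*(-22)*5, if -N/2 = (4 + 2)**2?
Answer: 189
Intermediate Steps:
N = -72 (N = -2*(4 + 2)**2 = -2*6**2 = -2*36 = -72)
8109 - N*(-22)*5 = 8109 - (-72*(-22))*5 = 8109 - 1584*5 = 8109 - 1*7920 = 8109 - 7920 = 189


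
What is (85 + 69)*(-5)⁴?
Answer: 96250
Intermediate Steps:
(85 + 69)*(-5)⁴ = 154*625 = 96250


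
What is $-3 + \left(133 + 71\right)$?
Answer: $201$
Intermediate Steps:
$-3 + \left(133 + 71\right) = -3 + 204 = 201$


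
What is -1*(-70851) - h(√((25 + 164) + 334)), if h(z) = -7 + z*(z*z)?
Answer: 70858 - 523*√523 ≈ 58897.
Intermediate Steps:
h(z) = -7 + z³ (h(z) = -7 + z*z² = -7 + z³)
-1*(-70851) - h(√((25 + 164) + 334)) = -1*(-70851) - (-7 + (√((25 + 164) + 334))³) = 70851 - (-7 + (√(189 + 334))³) = 70851 - (-7 + (√523)³) = 70851 - (-7 + 523*√523) = 70851 + (7 - 523*√523) = 70858 - 523*√523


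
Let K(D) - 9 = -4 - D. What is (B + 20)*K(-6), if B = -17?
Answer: 33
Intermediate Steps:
K(D) = 5 - D (K(D) = 9 + (-4 - D) = 5 - D)
(B + 20)*K(-6) = (-17 + 20)*(5 - 1*(-6)) = 3*(5 + 6) = 3*11 = 33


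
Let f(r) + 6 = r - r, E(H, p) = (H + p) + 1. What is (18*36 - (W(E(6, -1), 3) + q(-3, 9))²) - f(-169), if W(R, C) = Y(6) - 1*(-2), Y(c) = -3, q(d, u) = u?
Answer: 590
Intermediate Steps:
E(H, p) = 1 + H + p
W(R, C) = -1 (W(R, C) = -3 - 1*(-2) = -3 + 2 = -1)
f(r) = -6 (f(r) = -6 + (r - r) = -6 + 0 = -6)
(18*36 - (W(E(6, -1), 3) + q(-3, 9))²) - f(-169) = (18*36 - (-1 + 9)²) - 1*(-6) = (648 - 1*8²) + 6 = (648 - 1*64) + 6 = (648 - 64) + 6 = 584 + 6 = 590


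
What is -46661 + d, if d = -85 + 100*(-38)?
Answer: -50546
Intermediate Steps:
d = -3885 (d = -85 - 3800 = -3885)
-46661 + d = -46661 - 3885 = -50546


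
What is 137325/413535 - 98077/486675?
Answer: 250232116/1916734725 ≈ 0.13055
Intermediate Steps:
137325/413535 - 98077/486675 = 137325*(1/413535) - 98077*1/486675 = 9155/27569 - 14011/69525 = 250232116/1916734725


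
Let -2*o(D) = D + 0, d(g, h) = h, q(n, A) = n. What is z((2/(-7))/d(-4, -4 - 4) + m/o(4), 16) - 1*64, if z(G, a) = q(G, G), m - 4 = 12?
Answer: -2015/28 ≈ -71.964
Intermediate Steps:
o(D) = -D/2 (o(D) = -(D + 0)/2 = -D/2)
m = 16 (m = 4 + 12 = 16)
z(G, a) = G
z((2/(-7))/d(-4, -4 - 4) + m/o(4), 16) - 1*64 = ((2/(-7))/(-4 - 4) + 16/((-½*4))) - 1*64 = ((2*(-⅐))/(-8) + 16/(-2)) - 64 = (-2/7*(-⅛) + 16*(-½)) - 64 = (1/28 - 8) - 64 = -223/28 - 64 = -2015/28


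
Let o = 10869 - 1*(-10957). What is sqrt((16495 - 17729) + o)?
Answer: 12*sqrt(143) ≈ 143.50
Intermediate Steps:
o = 21826 (o = 10869 + 10957 = 21826)
sqrt((16495 - 17729) + o) = sqrt((16495 - 17729) + 21826) = sqrt(-1234 + 21826) = sqrt(20592) = 12*sqrt(143)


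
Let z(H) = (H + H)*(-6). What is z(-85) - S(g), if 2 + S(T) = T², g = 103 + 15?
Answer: -12902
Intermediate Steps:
z(H) = -12*H (z(H) = (2*H)*(-6) = -12*H)
g = 118
S(T) = -2 + T²
z(-85) - S(g) = -12*(-85) - (-2 + 118²) = 1020 - (-2 + 13924) = 1020 - 1*13922 = 1020 - 13922 = -12902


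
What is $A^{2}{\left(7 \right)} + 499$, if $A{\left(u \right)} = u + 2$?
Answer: $580$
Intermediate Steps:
$A{\left(u \right)} = 2 + u$
$A^{2}{\left(7 \right)} + 499 = \left(2 + 7\right)^{2} + 499 = 9^{2} + 499 = 81 + 499 = 580$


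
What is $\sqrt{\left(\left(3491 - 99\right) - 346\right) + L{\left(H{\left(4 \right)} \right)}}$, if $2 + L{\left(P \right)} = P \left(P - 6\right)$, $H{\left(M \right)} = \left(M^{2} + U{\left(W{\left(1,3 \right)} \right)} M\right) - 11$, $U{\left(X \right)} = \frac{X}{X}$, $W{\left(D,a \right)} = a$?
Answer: $\sqrt{3071} \approx 55.417$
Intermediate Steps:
$U{\left(X \right)} = 1$
$H{\left(M \right)} = -11 + M + M^{2}$ ($H{\left(M \right)} = \left(M^{2} + 1 M\right) - 11 = \left(M^{2} + M\right) - 11 = \left(M + M^{2}\right) - 11 = -11 + M + M^{2}$)
$L{\left(P \right)} = -2 + P \left(-6 + P\right)$ ($L{\left(P \right)} = -2 + P \left(P - 6\right) = -2 + P \left(-6 + P\right)$)
$\sqrt{\left(\left(3491 - 99\right) - 346\right) + L{\left(H{\left(4 \right)} \right)}} = \sqrt{\left(\left(3491 - 99\right) - 346\right) - \left(2 - \left(-11 + 4 + 4^{2}\right)^{2} + 6 \left(-11 + 4 + 4^{2}\right)\right)} = \sqrt{\left(3392 - 346\right) - \left(2 - \left(-11 + 4 + 16\right)^{2} + 6 \left(-11 + 4 + 16\right)\right)} = \sqrt{3046 - \left(56 - 81\right)} = \sqrt{3046 - -25} = \sqrt{3046 + 25} = \sqrt{3071}$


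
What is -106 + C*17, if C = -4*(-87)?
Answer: 5810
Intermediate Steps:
C = 348
-106 + C*17 = -106 + 348*17 = -106 + 5916 = 5810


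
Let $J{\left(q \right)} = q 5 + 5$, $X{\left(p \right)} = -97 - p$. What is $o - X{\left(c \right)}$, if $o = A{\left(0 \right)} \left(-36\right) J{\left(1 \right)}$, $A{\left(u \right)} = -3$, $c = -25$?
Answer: $1152$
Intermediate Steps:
$J{\left(q \right)} = 5 + 5 q$ ($J{\left(q \right)} = 5 q + 5 = 5 + 5 q$)
$o = 1080$ ($o = \left(-3\right) \left(-36\right) \left(5 + 5 \cdot 1\right) = 108 \left(5 + 5\right) = 108 \cdot 10 = 1080$)
$o - X{\left(c \right)} = 1080 - \left(-97 - -25\right) = 1080 - \left(-97 + 25\right) = 1080 - -72 = 1080 + 72 = 1152$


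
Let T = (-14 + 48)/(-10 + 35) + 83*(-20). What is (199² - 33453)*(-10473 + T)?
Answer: -1864633068/25 ≈ -7.4585e+7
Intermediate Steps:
T = -41466/25 (T = 34/25 - 1660 = -41466/25 ≈ -1658.6)
(199² - 33453)*(-10473 + T) = (199² - 33453)*(-10473 - 41466/25) = (39601 - 33453)*(-303291/25) = 6148*(-303291/25) = -1864633068/25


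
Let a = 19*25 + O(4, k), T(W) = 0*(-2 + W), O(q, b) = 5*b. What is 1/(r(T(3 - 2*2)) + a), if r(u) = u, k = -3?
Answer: 1/460 ≈ 0.0021739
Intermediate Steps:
T(W) = 0
a = 460 (a = 19*25 + 5*(-3) = 475 - 15 = 460)
1/(r(T(3 - 2*2)) + a) = 1/(0 + 460) = 1/460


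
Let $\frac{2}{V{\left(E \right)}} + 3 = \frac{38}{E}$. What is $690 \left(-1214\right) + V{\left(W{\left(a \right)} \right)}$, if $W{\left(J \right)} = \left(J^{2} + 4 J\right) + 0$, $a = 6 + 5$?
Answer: $- \frac{382810950}{457} \approx -8.3766 \cdot 10^{5}$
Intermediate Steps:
$a = 11$
$W{\left(J \right)} = J^{2} + 4 J$
$V{\left(E \right)} = \frac{2}{-3 + \frac{38}{E}}$
$690 \left(-1214\right) + V{\left(W{\left(a \right)} \right)} = 690 \left(-1214\right) - \frac{2 \cdot 11 \left(4 + 11\right)}{-38 + 3 \cdot 11 \left(4 + 11\right)} = -837660 - \frac{2 \cdot 11 \cdot 15}{-38 + 3 \cdot 11 \cdot 15} = -837660 - \frac{330}{-38 + 3 \cdot 165} = -837660 - \frac{330}{-38 + 495} = -837660 - \frac{330}{457} = - \frac{382810950}{457}$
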